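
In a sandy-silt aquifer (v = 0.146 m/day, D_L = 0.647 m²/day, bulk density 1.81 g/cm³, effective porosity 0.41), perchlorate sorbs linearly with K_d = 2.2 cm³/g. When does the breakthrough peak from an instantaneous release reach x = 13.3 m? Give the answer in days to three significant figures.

703 days

Retardation factor R = 1 + ρ_b·K_d/n = 1 + 1.81 × 2.2/0.41 = 10.71.
Sorption retards both mechanisms: v_R = v/R = 0.01363 m/day, D_R = D/R = 0.06041 m²/day.
Peak time from v_R²t² + 2D_R t − x² = 0: t = (√(D_R² + v_R²x²) − D_R)/v_R².
√(D_R² + v_R²x²) = √(0.06041² + 0.01363² × 13.3²) = 0.1911; v_R² = 0.0001858.
t = (0.1911 − 0.06041)/0.0001858 = 703 days.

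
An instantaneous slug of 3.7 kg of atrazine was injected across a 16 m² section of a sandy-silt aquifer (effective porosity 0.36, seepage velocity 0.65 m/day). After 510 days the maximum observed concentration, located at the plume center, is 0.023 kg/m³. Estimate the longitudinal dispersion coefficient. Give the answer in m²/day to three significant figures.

At the plume center C_max = M/(n_e·A·√(4πDt)), so D = M²/(4πt·(n_e·A·C_max)²).
n_e·A·C_max = 0.36 × 16 × 0.023 = 0.1325 kg/m.
D = 3.7²/(4π × 510 × 0.1325²) = 0.122 m²/day.

0.122 m²/day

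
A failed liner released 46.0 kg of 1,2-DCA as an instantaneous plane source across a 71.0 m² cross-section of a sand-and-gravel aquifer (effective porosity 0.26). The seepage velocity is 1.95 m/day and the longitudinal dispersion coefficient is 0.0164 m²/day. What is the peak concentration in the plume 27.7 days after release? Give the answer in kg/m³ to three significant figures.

The peak of an instantaneous 1D plume sits at x = vt; there the Gaussian factor is 1 and C_max = M/(n_e·A·√(4πDt)), where n_e·A is the pore area the mass is dissolved in.
√(4πDt) = √(4π × 0.0164 × 27.7) = 2.389 m, so C_max = 46.0/(0.26 × 71.0 × 2.389) = 1.04 kg/m³.

1.04 kg/m³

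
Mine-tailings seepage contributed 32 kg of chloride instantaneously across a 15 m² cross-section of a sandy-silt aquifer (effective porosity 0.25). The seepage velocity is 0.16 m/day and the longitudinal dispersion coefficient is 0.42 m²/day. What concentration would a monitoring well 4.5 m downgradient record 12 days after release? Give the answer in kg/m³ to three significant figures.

For an instantaneous plane source, C(x,t) = M/(n_e·A·√(4πDt)) · exp(−(x−vt)²/(4Dt)), with n_e·A the pore (flow) area.
Plume center vt = 0.16 × 12 = 1.92 m, so the well at 4.5 m is 2.58 m downgradient of the peak.
√(4πDt) = 7.958 m, giving peak height M/(n_e·A·√(4πDt)) = 32/(0.25 × 15 × 7.958) = 1.072 kg/m³.
(x−vt)²/(4Dt) = (2.58)²/(4 × 0.42 × 12) = 0.3302; exp(−0.3302) = 0.7188.
C = 1.072 × 0.7188 = 0.771 kg/m³.

0.771 kg/m³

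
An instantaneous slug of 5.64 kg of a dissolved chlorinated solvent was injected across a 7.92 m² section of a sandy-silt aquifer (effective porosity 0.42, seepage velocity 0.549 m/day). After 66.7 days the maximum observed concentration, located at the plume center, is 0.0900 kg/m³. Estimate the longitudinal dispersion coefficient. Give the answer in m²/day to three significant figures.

0.423 m²/day

At the plume center C_max = M/(n_e·A·√(4πDt)), so D = M²/(4πt·(n_e·A·C_max)²).
n_e·A·C_max = 0.42 × 7.92 × 0.0900 = 0.2994 kg/m.
D = 5.64²/(4π × 66.7 × 0.2994²) = 0.423 m²/day.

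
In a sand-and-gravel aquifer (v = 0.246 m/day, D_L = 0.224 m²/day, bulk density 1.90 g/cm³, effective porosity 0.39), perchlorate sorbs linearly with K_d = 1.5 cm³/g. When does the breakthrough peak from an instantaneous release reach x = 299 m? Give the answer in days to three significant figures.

10100 days

Retardation factor R = 1 + ρ_b·K_d/n = 1 + 1.90 × 1.5/0.39 = 8.308.
Sorption retards both mechanisms: v_R = v/R = 0.02961 m/day, D_R = D/R = 0.02696 m²/day.
Peak time from v_R²t² + 2D_R t − x² = 0: t = (√(D_R² + v_R²x²) − D_R)/v_R².
√(D_R² + v_R²x²) = √(0.02696² + 0.02961² × 299²) = 8.853; v_R² = 0.0008768.
t = (8.853 − 0.02696)/0.0008768 = 10100 days.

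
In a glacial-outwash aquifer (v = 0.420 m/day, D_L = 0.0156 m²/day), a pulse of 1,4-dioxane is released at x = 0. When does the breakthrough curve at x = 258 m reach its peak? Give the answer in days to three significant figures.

For the 1D instantaneous-source solution, setting ∂C/∂t = 0 at fixed x gives v²t² + 2Dt − x² = 0, so t = (√(D² + v²x²) − D)/v².
√(D² + v²x²) = √(0.0156² + 0.420² × 258²) = 108.4; v² = 0.1764.
t = (108.4 − 0.0156)/0.1764 = 614 days (vs. the pure-advection estimate x/v = 614 d).

614 days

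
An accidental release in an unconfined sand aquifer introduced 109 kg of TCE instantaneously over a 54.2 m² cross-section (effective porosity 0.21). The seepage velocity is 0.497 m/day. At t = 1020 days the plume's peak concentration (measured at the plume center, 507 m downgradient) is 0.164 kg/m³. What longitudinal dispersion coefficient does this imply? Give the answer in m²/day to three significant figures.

0.266 m²/day

At the plume center C_max = M/(n_e·A·√(4πDt)), so D = M²/(4πt·(n_e·A·C_max)²).
n_e·A·C_max = 0.21 × 54.2 × 0.164 = 1.867 kg/m.
D = 109²/(4π × 1020 × 1.867²) = 0.266 m²/day.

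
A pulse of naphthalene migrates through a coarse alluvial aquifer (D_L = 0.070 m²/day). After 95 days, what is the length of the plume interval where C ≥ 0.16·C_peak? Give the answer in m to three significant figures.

14.0 m

The plume is Gaussian with σ = √(2Dt) = √(2 × 0.070 × 95) = 3.647 m.
C/C_peak = exp(−Δx²/(2σ²)) = 0.16 ⇒ Δx = σ·√(−2 ln 0.16) = 3.647 × 1.914 = 6.980 m.
Width = 2Δx = 14.0 m.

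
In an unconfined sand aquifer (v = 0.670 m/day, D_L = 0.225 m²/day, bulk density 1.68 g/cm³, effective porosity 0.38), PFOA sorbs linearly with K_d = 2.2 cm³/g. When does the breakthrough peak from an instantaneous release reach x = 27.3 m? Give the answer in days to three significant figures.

Retardation factor R = 1 + ρ_b·K_d/n = 1 + 1.68 × 2.2/0.38 = 10.73.
Sorption retards both mechanisms: v_R = v/R = 0.06244 m/day, D_R = D/R = 0.02097 m²/day.
Peak time from v_R²t² + 2D_R t − x² = 0: t = (√(D_R² + v_R²x²) − D_R)/v_R².
√(D_R² + v_R²x²) = √(0.02097² + 0.06244² × 27.3²) = 1.705; v_R² = 0.003899.
t = (1.705 − 0.02097)/0.003899 = 432 days.

432 days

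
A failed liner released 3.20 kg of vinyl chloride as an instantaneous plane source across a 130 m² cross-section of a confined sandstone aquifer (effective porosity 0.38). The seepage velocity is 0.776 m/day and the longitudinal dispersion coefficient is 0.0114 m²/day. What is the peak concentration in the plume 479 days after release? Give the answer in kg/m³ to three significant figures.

The peak of an instantaneous 1D plume sits at x = vt; there the Gaussian factor is 1 and C_max = M/(n_e·A·√(4πDt)), where n_e·A is the pore area the mass is dissolved in.
√(4πDt) = √(4π × 0.0114 × 479) = 8.284 m, so C_max = 3.20/(0.38 × 130 × 8.284) = 0.00782 kg/m³.

0.00782 kg/m³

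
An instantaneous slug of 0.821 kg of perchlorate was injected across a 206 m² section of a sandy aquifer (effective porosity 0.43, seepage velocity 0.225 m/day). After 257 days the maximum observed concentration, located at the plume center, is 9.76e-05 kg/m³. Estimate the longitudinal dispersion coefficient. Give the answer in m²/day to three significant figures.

2.79 m²/day

At the plume center C_max = M/(n_e·A·√(4πDt)), so D = M²/(4πt·(n_e·A·C_max)²).
n_e·A·C_max = 0.43 × 206 × 9.76e-05 = 0.008645 kg/m.
D = 0.821²/(4π × 257 × 0.008645²) = 2.79 m²/day.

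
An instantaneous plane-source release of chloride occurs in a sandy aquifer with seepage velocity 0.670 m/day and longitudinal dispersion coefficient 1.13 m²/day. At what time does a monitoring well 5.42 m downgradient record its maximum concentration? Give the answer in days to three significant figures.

For the 1D instantaneous-source solution, setting ∂C/∂t = 0 at fixed x gives v²t² + 2Dt − x² = 0, so t = (√(D² + v²x²) − D)/v².
√(D² + v²x²) = √(1.13² + 0.670² × 5.42²) = 3.803; v² = 0.4489.
t = (3.803 − 1.13)/0.4489 = 5.95 days (vs. the pure-advection estimate x/v = 8.09 d).

5.95 days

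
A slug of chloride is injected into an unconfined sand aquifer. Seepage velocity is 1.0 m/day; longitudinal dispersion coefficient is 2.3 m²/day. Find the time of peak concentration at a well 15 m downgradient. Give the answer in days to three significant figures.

12.9 days

For the 1D instantaneous-source solution, setting ∂C/∂t = 0 at fixed x gives v²t² + 2Dt − x² = 0, so t = (√(D² + v²x²) − D)/v².
√(D² + v²x²) = √(2.3² + 1.0² × 15²) = 15.18; v² = 1.
t = (15.18 − 2.3)/1 = 12.9 days (vs. the pure-advection estimate x/v = 15.0 d).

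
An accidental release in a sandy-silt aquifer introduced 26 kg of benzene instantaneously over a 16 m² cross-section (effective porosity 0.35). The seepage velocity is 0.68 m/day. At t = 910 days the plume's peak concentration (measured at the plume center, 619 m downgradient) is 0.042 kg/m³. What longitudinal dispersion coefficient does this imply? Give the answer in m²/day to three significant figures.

At the plume center C_max = M/(n_e·A·√(4πDt)), so D = M²/(4πt·(n_e·A·C_max)²).
n_e·A·C_max = 0.35 × 16 × 0.042 = 0.2352 kg/m.
D = 26²/(4π × 910 × 0.2352²) = 1.07 m²/day.

1.07 m²/day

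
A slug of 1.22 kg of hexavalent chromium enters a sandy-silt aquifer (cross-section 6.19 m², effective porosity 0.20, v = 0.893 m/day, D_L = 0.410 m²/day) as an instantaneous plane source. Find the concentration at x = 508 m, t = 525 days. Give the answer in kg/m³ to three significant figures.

For an instantaneous plane source, C(x,t) = M/(n_e·A·√(4πDt)) · exp(−(x−vt)²/(4Dt)), with n_e·A the pore (flow) area.
Plume center vt = 0.893 × 525 = 468.825 m, so the well at 508 m is 39.175 m downgradient of the peak.
√(4πDt) = 52.01 m, giving peak height M/(n_e·A·√(4πDt)) = 1.22/(0.20 × 6.19 × 52.01) = 0.01895 kg/m³.
(x−vt)²/(4Dt) = (39.175)²/(4 × 0.410 × 525) = 1.782; exp(−1.782) = 0.1683.
C = 0.01895 × 0.1683 = 0.00319 kg/m³.

0.00319 kg/m³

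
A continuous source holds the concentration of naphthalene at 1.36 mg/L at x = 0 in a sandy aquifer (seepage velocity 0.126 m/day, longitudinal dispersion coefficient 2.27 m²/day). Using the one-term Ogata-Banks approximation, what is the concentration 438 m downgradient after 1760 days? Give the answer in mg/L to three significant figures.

For a continuous step input, C/C₀ ≈ ½·erfc((x−vt)/(2√(Dt))).
vt = 0.126 × 1760 = 221.76 m and 2√(Dt) = 2√(2.27 × 1760) = 126.4 m.
Argument (x−vt)/(2√(Dt)) = (438 − 221.76)/126.4 = 1.711; ½·erfc(1.711) = 0.007766.
C = 1.36 × 0.007766 = 0.0106 mg/L.

0.0106 mg/L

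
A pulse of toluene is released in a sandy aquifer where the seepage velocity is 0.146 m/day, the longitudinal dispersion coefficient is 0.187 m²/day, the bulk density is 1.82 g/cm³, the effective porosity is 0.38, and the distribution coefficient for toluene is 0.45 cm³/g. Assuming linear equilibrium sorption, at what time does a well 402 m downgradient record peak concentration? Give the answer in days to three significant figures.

Retardation factor R = 1 + ρ_b·K_d/n = 1 + 1.82 × 0.45/0.38 = 3.155.
Sorption retards both mechanisms: v_R = v/R = 0.04628 m/day, D_R = D/R = 0.05927 m²/day.
Peak time from v_R²t² + 2D_R t − x² = 0: t = (√(D_R² + v_R²x²) − D_R)/v_R².
√(D_R² + v_R²x²) = √(0.05927² + 0.04628² × 402²) = 18.60; v_R² = 0.002142.
t = (18.60 − 0.05927)/0.002142 = 8660 days.

8660 days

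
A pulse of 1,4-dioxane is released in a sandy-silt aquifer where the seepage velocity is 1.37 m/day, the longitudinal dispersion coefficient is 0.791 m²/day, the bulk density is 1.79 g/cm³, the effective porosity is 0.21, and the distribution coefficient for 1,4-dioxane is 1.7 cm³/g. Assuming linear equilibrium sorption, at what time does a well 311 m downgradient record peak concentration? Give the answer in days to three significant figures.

Retardation factor R = 1 + ρ_b·K_d/n = 1 + 1.79 × 1.7/0.21 = 15.49.
Sorption retards both mechanisms: v_R = v/R = 0.08844 m/day, D_R = D/R = 0.05107 m²/day.
Peak time from v_R²t² + 2D_R t − x² = 0: t = (√(D_R² + v_R²x²) − D_R)/v_R².
√(D_R² + v_R²x²) = √(0.05107² + 0.08844² × 311²) = 27.50; v_R² = 0.007822.
t = (27.50 − 0.05107)/0.007822 = 3510 days.

3510 days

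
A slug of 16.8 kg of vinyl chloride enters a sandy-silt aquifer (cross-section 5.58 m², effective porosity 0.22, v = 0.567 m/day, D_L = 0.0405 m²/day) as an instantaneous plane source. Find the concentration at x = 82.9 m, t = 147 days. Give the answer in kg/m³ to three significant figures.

1.57 kg/m³

For an instantaneous plane source, C(x,t) = M/(n_e·A·√(4πDt)) · exp(−(x−vt)²/(4Dt)), with n_e·A the pore (flow) area.
Plume center vt = 0.567 × 147 = 83.349 m, so the well at 82.9 m is 0.449 m upgradient of the peak.
√(4πDt) = 8.650 m, giving peak height M/(n_e·A·√(4πDt)) = 16.8/(0.22 × 5.58 × 8.650) = 1.582 kg/m³.
(x−vt)²/(4Dt) = (-0.449)²/(4 × 0.0405 × 147) = 0.008466; exp(−0.008466) = 0.9916.
C = 1.582 × 0.9916 = 1.57 kg/m³.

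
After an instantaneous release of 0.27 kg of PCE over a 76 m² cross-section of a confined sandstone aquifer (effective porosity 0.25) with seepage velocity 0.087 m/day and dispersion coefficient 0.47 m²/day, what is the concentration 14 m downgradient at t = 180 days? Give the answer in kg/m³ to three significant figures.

For an instantaneous plane source, C(x,t) = M/(n_e·A·√(4πDt)) · exp(−(x−vt)²/(4Dt)), with n_e·A the pore (flow) area.
Plume center vt = 0.087 × 180 = 15.66 m, so the well at 14 m is 1.66 m upgradient of the peak.
√(4πDt) = 32.61 m, giving peak height M/(n_e·A·√(4πDt)) = 0.27/(0.25 × 76 × 32.61) = 0.0004358 kg/m³.
(x−vt)²/(4Dt) = (-1.66)²/(4 × 0.47 × 180) = 0.008143; exp(−0.008143) = 0.9919.
C = 0.0004358 × 0.9919 = 0.000432 kg/m³.

0.000432 kg/m³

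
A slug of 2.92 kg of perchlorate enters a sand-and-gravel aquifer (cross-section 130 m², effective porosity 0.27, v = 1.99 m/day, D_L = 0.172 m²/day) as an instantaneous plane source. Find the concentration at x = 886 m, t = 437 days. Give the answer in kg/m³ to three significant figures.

0.00111 kg/m³

For an instantaneous plane source, C(x,t) = M/(n_e·A·√(4πDt)) · exp(−(x−vt)²/(4Dt)), with n_e·A the pore (flow) area.
Plume center vt = 1.99 × 437 = 869.63 m, so the well at 886 m is 16.37 m downgradient of the peak.
√(4πDt) = 30.73 m, giving peak height M/(n_e·A·√(4πDt)) = 2.92/(0.27 × 130 × 30.73) = 0.002707 kg/m³.
(x−vt)²/(4Dt) = (16.37)²/(4 × 0.172 × 437) = 0.8913; exp(−0.8913) = 0.4101.
C = 0.002707 × 0.4101 = 0.00111 kg/m³.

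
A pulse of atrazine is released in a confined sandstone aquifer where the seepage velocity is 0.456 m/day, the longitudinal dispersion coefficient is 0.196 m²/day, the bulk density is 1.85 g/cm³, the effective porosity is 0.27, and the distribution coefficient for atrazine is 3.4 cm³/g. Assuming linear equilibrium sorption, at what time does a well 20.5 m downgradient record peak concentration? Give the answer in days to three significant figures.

1070 days

Retardation factor R = 1 + ρ_b·K_d/n = 1 + 1.85 × 3.4/0.27 = 24.30.
Sorption retards both mechanisms: v_R = v/R = 0.01877 m/day, D_R = D/R = 0.008066 m²/day.
Peak time from v_R²t² + 2D_R t − x² = 0: t = (√(D_R² + v_R²x²) − D_R)/v_R².
√(D_R² + v_R²x²) = √(0.008066² + 0.01877² × 20.5²) = 0.3849; v_R² = 0.0003523.
t = (0.3849 − 0.008066)/0.0003523 = 1070 days.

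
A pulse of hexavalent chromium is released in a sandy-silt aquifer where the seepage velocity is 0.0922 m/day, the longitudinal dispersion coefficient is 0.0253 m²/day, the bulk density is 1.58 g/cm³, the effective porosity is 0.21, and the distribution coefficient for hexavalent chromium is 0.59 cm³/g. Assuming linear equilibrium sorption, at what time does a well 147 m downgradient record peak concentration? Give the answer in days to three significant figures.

Retardation factor R = 1 + ρ_b·K_d/n = 1 + 1.58 × 0.59/0.21 = 5.439.
Sorption retards both mechanisms: v_R = v/R = 0.01695 m/day, D_R = D/R = 0.004652 m²/day.
Peak time from v_R²t² + 2D_R t − x² = 0: t = (√(D_R² + v_R²x²) − D_R)/v_R².
√(D_R² + v_R²x²) = √(0.004652² + 0.01695² × 147²) = 2.492; v_R² = 0.0002873.
t = (2.492 − 0.004652)/0.0002873 = 8660 days.

8660 days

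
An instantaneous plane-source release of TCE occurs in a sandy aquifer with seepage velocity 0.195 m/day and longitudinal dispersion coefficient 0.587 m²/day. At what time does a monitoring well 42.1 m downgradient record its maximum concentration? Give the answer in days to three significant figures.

201 days

For the 1D instantaneous-source solution, setting ∂C/∂t = 0 at fixed x gives v²t² + 2Dt − x² = 0, so t = (√(D² + v²x²) − D)/v².
√(D² + v²x²) = √(0.587² + 0.195² × 42.1²) = 8.230; v² = 0.038025.
t = (8.230 − 0.587)/0.038025 = 201 days (vs. the pure-advection estimate x/v = 216 d).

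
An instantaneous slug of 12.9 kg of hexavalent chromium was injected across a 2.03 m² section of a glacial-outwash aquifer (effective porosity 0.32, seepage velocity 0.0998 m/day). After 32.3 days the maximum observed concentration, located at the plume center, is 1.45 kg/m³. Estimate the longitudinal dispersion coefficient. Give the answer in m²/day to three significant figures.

At the plume center C_max = M/(n_e·A·√(4πDt)), so D = M²/(4πt·(n_e·A·C_max)²).
n_e·A·C_max = 0.32 × 2.03 × 1.45 = 0.9419 kg/m.
D = 12.9²/(4π × 32.3 × 0.9419²) = 0.462 m²/day.

0.462 m²/day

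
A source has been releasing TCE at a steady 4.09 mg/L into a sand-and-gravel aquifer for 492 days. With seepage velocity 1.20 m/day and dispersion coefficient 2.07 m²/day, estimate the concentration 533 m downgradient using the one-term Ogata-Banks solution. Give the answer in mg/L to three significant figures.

For a continuous step input, C/C₀ ≈ ½·erfc((x−vt)/(2√(Dt))).
vt = 1.20 × 492 = 590.4 m and 2√(Dt) = 2√(2.07 × 492) = 63.83 m.
Argument (x−vt)/(2√(Dt)) = (533 − 590.4)/63.83 = -0.8993; ½·erfc(-0.8993) = 0.8983.
C = 4.09 × 0.8983 = 3.67 mg/L.

3.67 mg/L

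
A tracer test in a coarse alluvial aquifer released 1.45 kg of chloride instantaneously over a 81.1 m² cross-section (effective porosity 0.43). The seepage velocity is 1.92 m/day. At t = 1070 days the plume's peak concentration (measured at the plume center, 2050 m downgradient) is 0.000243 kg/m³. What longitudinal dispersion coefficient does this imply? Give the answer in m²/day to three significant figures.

2.18 m²/day

At the plume center C_max = M/(n_e·A·√(4πDt)), so D = M²/(4πt·(n_e·A·C_max)²).
n_e·A·C_max = 0.43 × 81.1 × 0.000243 = 0.008474 kg/m.
D = 1.45²/(4π × 1070 × 0.008474²) = 2.18 m²/day.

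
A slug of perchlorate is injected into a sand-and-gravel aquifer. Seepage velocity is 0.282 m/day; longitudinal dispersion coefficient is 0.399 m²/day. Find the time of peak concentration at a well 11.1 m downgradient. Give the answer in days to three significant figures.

34.7 days

For the 1D instantaneous-source solution, setting ∂C/∂t = 0 at fixed x gives v²t² + 2Dt − x² = 0, so t = (√(D² + v²x²) − D)/v².
√(D² + v²x²) = √(0.399² + 0.282² × 11.1²) = 3.156; v² = 0.079524.
t = (3.156 − 0.399)/0.079524 = 34.7 days (vs. the pure-advection estimate x/v = 39.4 d).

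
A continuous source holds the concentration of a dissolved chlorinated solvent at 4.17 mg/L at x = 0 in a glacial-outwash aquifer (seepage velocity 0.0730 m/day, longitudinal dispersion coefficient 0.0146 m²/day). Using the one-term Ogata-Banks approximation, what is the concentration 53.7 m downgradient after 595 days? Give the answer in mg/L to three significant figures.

0.0288 mg/L

For a continuous step input, C/C₀ ≈ ½·erfc((x−vt)/(2√(Dt))).
vt = 0.0730 × 595 = 43.435 m and 2√(Dt) = 2√(0.0146 × 595) = 5.895 m.
Argument (x−vt)/(2√(Dt)) = (53.7 − 43.435)/5.895 = 1.741; ½·erfc(1.741) = 0.006905.
C = 4.17 × 0.006905 = 0.0288 mg/L.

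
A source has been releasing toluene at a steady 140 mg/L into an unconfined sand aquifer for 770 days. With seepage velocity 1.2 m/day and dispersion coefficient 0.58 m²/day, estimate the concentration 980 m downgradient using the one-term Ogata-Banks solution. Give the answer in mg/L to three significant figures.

4.27 mg/L

For a continuous step input, C/C₀ ≈ ½·erfc((x−vt)/(2√(Dt))).
vt = 1.2 × 770 = 924 m and 2√(Dt) = 2√(0.58 × 770) = 42.27 m.
Argument (x−vt)/(2√(Dt)) = (980 − 924)/42.27 = 1.325; ½·erfc(1.325) = 0.03048.
C = 140 × 0.03048 = 4.27 mg/L.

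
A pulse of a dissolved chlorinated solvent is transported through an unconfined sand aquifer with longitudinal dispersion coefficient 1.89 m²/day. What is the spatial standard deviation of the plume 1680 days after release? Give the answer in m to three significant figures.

79.7 m

Dispersive spreading gives a Gaussian with σ² = 2Dt; advection only shifts the center.
σ = √(2 × 1.89 × 1680) = 79.7 m.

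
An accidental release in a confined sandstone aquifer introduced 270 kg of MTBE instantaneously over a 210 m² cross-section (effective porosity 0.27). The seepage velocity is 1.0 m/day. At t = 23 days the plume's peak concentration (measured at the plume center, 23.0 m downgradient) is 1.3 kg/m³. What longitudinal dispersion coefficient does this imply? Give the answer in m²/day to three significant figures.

0.0464 m²/day

At the plume center C_max = M/(n_e·A·√(4πDt)), so D = M²/(4πt·(n_e·A·C_max)²).
n_e·A·C_max = 0.27 × 210 × 1.3 = 73.71 kg/m.
D = 270²/(4π × 23 × 73.71²) = 0.0464 m²/day.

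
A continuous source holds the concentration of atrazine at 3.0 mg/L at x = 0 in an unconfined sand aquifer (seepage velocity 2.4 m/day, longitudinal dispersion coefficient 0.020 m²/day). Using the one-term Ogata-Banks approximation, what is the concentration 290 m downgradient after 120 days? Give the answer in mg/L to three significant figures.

0.542 mg/L

For a continuous step input, C/C₀ ≈ ½·erfc((x−vt)/(2√(Dt))).
vt = 2.4 × 120 = 288 m and 2√(Dt) = 2√(0.020 × 120) = 3.098 m.
Argument (x−vt)/(2√(Dt)) = (290 − 288)/3.098 = 0.6456; ½·erfc(0.6456) = 0.1806.
C = 3.0 × 0.1806 = 0.542 mg/L.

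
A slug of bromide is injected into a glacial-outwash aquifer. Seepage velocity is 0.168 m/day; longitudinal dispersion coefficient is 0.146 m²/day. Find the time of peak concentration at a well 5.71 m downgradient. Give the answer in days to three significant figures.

For the 1D instantaneous-source solution, setting ∂C/∂t = 0 at fixed x gives v²t² + 2Dt − x² = 0, so t = (√(D² + v²x²) − D)/v².
√(D² + v²x²) = √(0.146² + 0.168² × 5.71²) = 0.9703; v² = 0.028224.
t = (0.9703 − 0.146)/0.028224 = 29.2 days (vs. the pure-advection estimate x/v = 34.0 d).

29.2 days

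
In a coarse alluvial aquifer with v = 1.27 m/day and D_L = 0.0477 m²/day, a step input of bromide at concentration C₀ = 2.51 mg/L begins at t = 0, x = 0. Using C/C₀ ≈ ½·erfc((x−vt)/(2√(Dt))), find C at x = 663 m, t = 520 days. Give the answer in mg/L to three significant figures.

0.894 mg/L

For a continuous step input, C/C₀ ≈ ½·erfc((x−vt)/(2√(Dt))).
vt = 1.27 × 520 = 660.4 m and 2√(Dt) = 2√(0.0477 × 520) = 9.961 m.
Argument (x−vt)/(2√(Dt)) = (663 − 660.4)/9.961 = 0.2610; ½·erfc(0.2610) = 0.3560.
C = 2.51 × 0.3560 = 0.894 mg/L.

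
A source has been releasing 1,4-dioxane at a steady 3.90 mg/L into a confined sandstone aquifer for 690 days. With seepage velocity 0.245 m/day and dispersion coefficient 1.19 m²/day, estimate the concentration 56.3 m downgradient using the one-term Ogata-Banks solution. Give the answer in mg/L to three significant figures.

For a continuous step input, C/C₀ ≈ ½·erfc((x−vt)/(2√(Dt))).
vt = 0.245 × 690 = 169.05 m and 2√(Dt) = 2√(1.19 × 690) = 57.31 m.
Argument (x−vt)/(2√(Dt)) = (56.3 − 169.05)/57.31 = -1.967; ½·erfc(-1.967) = 0.9973.
C = 3.90 × 0.9973 = 3.89 mg/L.

3.89 mg/L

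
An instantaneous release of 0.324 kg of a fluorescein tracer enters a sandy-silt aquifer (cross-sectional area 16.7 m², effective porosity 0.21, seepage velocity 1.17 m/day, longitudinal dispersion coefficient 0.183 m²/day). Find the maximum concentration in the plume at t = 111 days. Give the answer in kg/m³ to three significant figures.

The peak of an instantaneous 1D plume sits at x = vt; there the Gaussian factor is 1 and C_max = M/(n_e·A·√(4πDt)), where n_e·A is the pore area the mass is dissolved in.
√(4πDt) = √(4π × 0.183 × 111) = 15.98 m, so C_max = 0.324/(0.21 × 16.7 × 15.98) = 0.00578 kg/m³.

0.00578 kg/m³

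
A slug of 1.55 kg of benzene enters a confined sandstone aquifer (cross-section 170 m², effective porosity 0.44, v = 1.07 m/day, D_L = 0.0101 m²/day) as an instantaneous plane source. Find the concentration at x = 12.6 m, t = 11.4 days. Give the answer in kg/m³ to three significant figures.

For an instantaneous plane source, C(x,t) = M/(n_e·A·√(4πDt)) · exp(−(x−vt)²/(4Dt)), with n_e·A the pore (flow) area.
Plume center vt = 1.07 × 11.4 = 12.198 m, so the well at 12.6 m is 0.402 m downgradient of the peak.
√(4πDt) = 1.203 m, giving peak height M/(n_e·A·√(4πDt)) = 1.55/(0.44 × 170 × 1.203) = 0.01723 kg/m³.
(x−vt)²/(4Dt) = (0.402)²/(4 × 0.0101 × 11.4) = 0.3509; exp(−0.3509) = 0.7041.
C = 0.01723 × 0.7041 = 0.0121 kg/m³.

0.0121 kg/m³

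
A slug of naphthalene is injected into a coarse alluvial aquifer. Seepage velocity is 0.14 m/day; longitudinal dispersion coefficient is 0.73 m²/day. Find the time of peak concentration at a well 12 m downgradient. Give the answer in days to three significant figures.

56.2 days

For the 1D instantaneous-source solution, setting ∂C/∂t = 0 at fixed x gives v²t² + 2Dt − x² = 0, so t = (√(D² + v²x²) − D)/v².
√(D² + v²x²) = √(0.73² + 0.14² × 12²) = 1.832; v² = 0.0196.
t = (1.832 − 0.73)/0.0196 = 56.2 days (vs. the pure-advection estimate x/v = 85.7 d).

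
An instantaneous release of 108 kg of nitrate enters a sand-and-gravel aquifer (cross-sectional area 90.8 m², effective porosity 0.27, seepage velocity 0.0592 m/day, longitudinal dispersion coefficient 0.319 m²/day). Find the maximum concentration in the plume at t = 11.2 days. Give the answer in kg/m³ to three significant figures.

0.657 kg/m³

The peak of an instantaneous 1D plume sits at x = vt; there the Gaussian factor is 1 and C_max = M/(n_e·A·√(4πDt)), where n_e·A is the pore area the mass is dissolved in.
√(4πDt) = √(4π × 0.319 × 11.2) = 6.701 m, so C_max = 108/(0.27 × 90.8 × 6.701) = 0.657 kg/m³.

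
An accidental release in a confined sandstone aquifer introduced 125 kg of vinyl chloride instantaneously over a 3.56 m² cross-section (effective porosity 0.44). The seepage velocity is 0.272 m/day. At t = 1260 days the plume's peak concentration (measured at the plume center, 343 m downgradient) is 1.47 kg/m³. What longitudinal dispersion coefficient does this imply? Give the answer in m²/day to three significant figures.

At the plume center C_max = M/(n_e·A·√(4πDt)), so D = M²/(4πt·(n_e·A·C_max)²).
n_e·A·C_max = 0.44 × 3.56 × 1.47 = 2.303 kg/m.
D = 125²/(4π × 1260 × 2.303²) = 0.186 m²/day.

0.186 m²/day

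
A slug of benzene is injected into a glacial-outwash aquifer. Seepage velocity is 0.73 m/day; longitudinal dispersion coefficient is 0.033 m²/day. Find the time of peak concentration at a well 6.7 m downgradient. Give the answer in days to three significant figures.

9.12 days

For the 1D instantaneous-source solution, setting ∂C/∂t = 0 at fixed x gives v²t² + 2Dt − x² = 0, so t = (√(D² + v²x²) − D)/v².
√(D² + v²x²) = √(0.033² + 0.73² × 6.7²) = 4.891; v² = 0.5329.
t = (4.891 − 0.033)/0.5329 = 9.12 days (vs. the pure-advection estimate x/v = 9.18 d).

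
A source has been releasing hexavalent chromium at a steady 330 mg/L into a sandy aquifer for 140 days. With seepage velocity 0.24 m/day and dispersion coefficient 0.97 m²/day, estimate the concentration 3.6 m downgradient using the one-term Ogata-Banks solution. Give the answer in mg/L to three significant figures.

For a continuous step input, C/C₀ ≈ ½·erfc((x−vt)/(2√(Dt))).
vt = 0.24 × 140 = 33.6 m and 2√(Dt) = 2√(0.97 × 140) = 23.31 m.
Argument (x−vt)/(2√(Dt)) = (3.6 − 33.6)/23.31 = -1.287; ½·erfc(-1.287) = 0.9656.
C = 330 × 0.9656 = 319 mg/L.

319 mg/L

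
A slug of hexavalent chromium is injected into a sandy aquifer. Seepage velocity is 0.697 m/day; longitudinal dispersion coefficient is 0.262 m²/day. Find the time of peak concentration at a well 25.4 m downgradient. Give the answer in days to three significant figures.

35.9 days

For the 1D instantaneous-source solution, setting ∂C/∂t = 0 at fixed x gives v²t² + 2Dt − x² = 0, so t = (√(D² + v²x²) − D)/v².
√(D² + v²x²) = √(0.262² + 0.697² × 25.4²) = 17.71; v² = 0.485809.
t = (17.71 − 0.262)/0.485809 = 35.9 days (vs. the pure-advection estimate x/v = 36.4 d).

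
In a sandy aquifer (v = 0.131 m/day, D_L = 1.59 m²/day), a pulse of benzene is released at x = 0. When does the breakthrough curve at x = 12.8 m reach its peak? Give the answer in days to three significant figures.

42.0 days

For the 1D instantaneous-source solution, setting ∂C/∂t = 0 at fixed x gives v²t² + 2Dt − x² = 0, so t = (√(D² + v²x²) − D)/v².
√(D² + v²x²) = √(1.59² + 0.131² × 12.8²) = 2.311; v² = 0.017161.
t = (2.311 − 1.59)/0.017161 = 42.0 days (vs. the pure-advection estimate x/v = 97.7 d).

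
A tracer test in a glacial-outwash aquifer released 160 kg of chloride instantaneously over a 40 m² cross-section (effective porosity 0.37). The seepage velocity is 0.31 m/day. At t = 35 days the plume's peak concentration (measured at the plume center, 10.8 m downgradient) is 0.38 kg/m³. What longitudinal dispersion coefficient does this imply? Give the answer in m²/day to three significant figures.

1.84 m²/day

At the plume center C_max = M/(n_e·A·√(4πDt)), so D = M²/(4πt·(n_e·A·C_max)²).
n_e·A·C_max = 0.37 × 40 × 0.38 = 5.624 kg/m.
D = 160²/(4π × 35 × 5.624²) = 1.84 m²/day.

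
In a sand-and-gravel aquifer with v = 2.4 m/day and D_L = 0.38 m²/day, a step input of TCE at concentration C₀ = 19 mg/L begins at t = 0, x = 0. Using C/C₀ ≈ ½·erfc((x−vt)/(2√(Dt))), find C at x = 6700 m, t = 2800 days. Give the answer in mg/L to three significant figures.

For a continuous step input, C/C₀ ≈ ½·erfc((x−vt)/(2√(Dt))).
vt = 2.4 × 2800 = 6720 m and 2√(Dt) = 2√(0.38 × 2800) = 65.24 m.
Argument (x−vt)/(2√(Dt)) = (6700 − 6720)/65.24 = -0.3066; ½·erfc(-0.3066) = 0.6677.
C = 19 × 0.6677 = 12.7 mg/L.

12.7 mg/L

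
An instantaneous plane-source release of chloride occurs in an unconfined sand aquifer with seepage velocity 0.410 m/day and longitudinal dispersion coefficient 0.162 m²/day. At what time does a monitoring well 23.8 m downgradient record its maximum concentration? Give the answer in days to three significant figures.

For the 1D instantaneous-source solution, setting ∂C/∂t = 0 at fixed x gives v²t² + 2Dt − x² = 0, so t = (√(D² + v²x²) − D)/v².
√(D² + v²x²) = √(0.162² + 0.410² × 23.8²) = 9.759; v² = 0.1681.
t = (9.759 − 0.162)/0.1681 = 57.1 days (vs. the pure-advection estimate x/v = 58.0 d).

57.1 days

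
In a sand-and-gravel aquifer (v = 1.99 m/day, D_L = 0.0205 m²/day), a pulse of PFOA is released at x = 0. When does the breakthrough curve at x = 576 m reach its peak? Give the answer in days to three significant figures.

For the 1D instantaneous-source solution, setting ∂C/∂t = 0 at fixed x gives v²t² + 2Dt − x² = 0, so t = (√(D² + v²x²) − D)/v².
√(D² + v²x²) = √(0.0205² + 1.99² × 576²) = 1146; v² = 3.9601.
t = (1146 − 0.0205)/3.9601 = 289 days (vs. the pure-advection estimate x/v = 289 d).

289 days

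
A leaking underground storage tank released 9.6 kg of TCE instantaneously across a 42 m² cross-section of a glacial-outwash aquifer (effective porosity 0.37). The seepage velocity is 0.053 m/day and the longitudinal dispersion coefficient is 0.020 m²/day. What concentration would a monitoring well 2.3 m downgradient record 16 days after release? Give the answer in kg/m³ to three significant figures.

0.0593 kg/m³

For an instantaneous plane source, C(x,t) = M/(n_e·A·√(4πDt)) · exp(−(x−vt)²/(4Dt)), with n_e·A the pore (flow) area.
Plume center vt = 0.053 × 16 = 0.848 m, so the well at 2.3 m is 1.452 m downgradient of the peak.
√(4πDt) = 2.005 m, giving peak height M/(n_e·A·√(4πDt)) = 9.6/(0.37 × 42 × 2.005) = 0.3081 kg/m³.
(x−vt)²/(4Dt) = (1.452)²/(4 × 0.020 × 16) = 1.647; exp(−1.647) = 0.1926.
C = 0.3081 × 0.1926 = 0.0593 kg/m³.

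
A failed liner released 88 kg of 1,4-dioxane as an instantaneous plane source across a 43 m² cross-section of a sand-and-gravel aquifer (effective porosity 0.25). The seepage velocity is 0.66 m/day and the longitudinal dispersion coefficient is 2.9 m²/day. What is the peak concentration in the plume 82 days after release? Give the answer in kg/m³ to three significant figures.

0.150 kg/m³

The peak of an instantaneous 1D plume sits at x = vt; there the Gaussian factor is 1 and C_max = M/(n_e·A·√(4πDt)), where n_e·A is the pore area the mass is dissolved in.
√(4πDt) = √(4π × 2.9 × 82) = 54.67 m, so C_max = 88/(0.25 × 43 × 54.67) = 0.150 kg/m³.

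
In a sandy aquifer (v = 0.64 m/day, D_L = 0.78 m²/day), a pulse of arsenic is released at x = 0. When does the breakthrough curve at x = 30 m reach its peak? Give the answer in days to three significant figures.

For the 1D instantaneous-source solution, setting ∂C/∂t = 0 at fixed x gives v²t² + 2Dt − x² = 0, so t = (√(D² + v²x²) − D)/v².
√(D² + v²x²) = √(0.78² + 0.64² × 30²) = 19.22; v² = 0.4096.
t = (19.22 − 0.78)/0.4096 = 45.0 days (vs. the pure-advection estimate x/v = 46.9 d).

45.0 days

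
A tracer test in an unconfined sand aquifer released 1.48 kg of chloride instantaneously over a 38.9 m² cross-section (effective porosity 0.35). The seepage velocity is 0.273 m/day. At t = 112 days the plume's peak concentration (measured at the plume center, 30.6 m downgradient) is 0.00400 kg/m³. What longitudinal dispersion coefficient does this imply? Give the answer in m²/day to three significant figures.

At the plume center C_max = M/(n_e·A·√(4πDt)), so D = M²/(4πt·(n_e·A·C_max)²).
n_e·A·C_max = 0.35 × 38.9 × 0.00400 = 0.05446 kg/m.
D = 1.48²/(4π × 112 × 0.05446²) = 0.525 m²/day.

0.525 m²/day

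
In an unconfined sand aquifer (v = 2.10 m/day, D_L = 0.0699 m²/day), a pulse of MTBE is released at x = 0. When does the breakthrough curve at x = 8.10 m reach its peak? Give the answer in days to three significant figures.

3.84 days

For the 1D instantaneous-source solution, setting ∂C/∂t = 0 at fixed x gives v²t² + 2Dt − x² = 0, so t = (√(D² + v²x²) − D)/v².
√(D² + v²x²) = √(0.0699² + 2.10² × 8.10²) = 17.01; v² = 4.41.
t = (17.01 − 0.0699)/4.41 = 3.84 days (vs. the pure-advection estimate x/v = 3.86 d).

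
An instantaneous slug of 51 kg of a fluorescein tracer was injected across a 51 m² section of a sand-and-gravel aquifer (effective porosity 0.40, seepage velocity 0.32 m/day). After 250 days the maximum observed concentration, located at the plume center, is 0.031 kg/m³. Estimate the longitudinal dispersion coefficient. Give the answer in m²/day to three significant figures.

At the plume center C_max = M/(n_e·A·√(4πDt)), so D = M²/(4πt·(n_e·A·C_max)²).
n_e·A·C_max = 0.40 × 51 × 0.031 = 0.6324 kg/m.
D = 51²/(4π × 250 × 0.6324²) = 2.07 m²/day.

2.07 m²/day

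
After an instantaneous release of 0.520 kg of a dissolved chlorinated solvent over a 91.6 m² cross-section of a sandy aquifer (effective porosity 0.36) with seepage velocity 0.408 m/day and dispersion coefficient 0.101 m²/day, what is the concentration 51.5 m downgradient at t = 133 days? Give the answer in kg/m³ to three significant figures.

For an instantaneous plane source, C(x,t) = M/(n_e·A·√(4πDt)) · exp(−(x−vt)²/(4Dt)), with n_e·A the pore (flow) area.
Plume center vt = 0.408 × 133 = 54.264 m, so the well at 51.5 m is 2.764 m upgradient of the peak.
√(4πDt) = 12.99 m, giving peak height M/(n_e·A·√(4πDt)) = 0.520/(0.36 × 91.6 × 12.99) = 0.001214 kg/m³.
(x−vt)²/(4Dt) = (-2.764)²/(4 × 0.101 × 133) = 0.1422; exp(−0.1422) = 0.8674.
C = 0.001214 × 0.8674 = 0.00105 kg/m³.

0.00105 kg/m³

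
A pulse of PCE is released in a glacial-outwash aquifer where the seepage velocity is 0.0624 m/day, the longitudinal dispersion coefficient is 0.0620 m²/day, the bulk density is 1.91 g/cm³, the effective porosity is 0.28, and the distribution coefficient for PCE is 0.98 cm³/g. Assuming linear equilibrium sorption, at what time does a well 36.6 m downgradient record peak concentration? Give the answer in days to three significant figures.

Retardation factor R = 1 + ρ_b·K_d/n = 1 + 1.91 × 0.98/0.28 = 7.685.
Sorption retards both mechanisms: v_R = v/R = 0.008120 m/day, D_R = D/R = 0.008068 m²/day.
Peak time from v_R²t² + 2D_R t − x² = 0: t = (√(D_R² + v_R²x²) − D_R)/v_R².
√(D_R² + v_R²x²) = √(0.008068² + 0.008120² × 36.6²) = 0.2973; v_R² = 6.593e-05.
t = (0.2973 − 0.008068)/6.593e-05 = 4390 days.

4390 days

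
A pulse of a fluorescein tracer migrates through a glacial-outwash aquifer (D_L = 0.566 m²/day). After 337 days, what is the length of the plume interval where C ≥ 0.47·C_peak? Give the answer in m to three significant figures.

48.0 m

The plume is Gaussian with σ = √(2Dt) = √(2 × 0.566 × 337) = 19.53 m.
C/C_peak = exp(−Δx²/(2σ²)) = 0.47 ⇒ Δx = σ·√(−2 ln 0.47) = 19.53 × 1.229 = 24.00 m.
Width = 2Δx = 48.0 m.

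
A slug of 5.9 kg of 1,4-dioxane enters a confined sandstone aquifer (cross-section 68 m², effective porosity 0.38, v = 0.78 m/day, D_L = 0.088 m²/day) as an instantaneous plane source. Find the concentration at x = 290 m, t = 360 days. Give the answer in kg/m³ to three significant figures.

For an instantaneous plane source, C(x,t) = M/(n_e·A·√(4πDt)) · exp(−(x−vt)²/(4Dt)), with n_e·A the pore (flow) area.
Plume center vt = 0.78 × 360 = 280.8 m, so the well at 290 m is 9.2 m downgradient of the peak.
√(4πDt) = 19.95 m, giving peak height M/(n_e·A·√(4πDt)) = 5.9/(0.38 × 68 × 19.95) = 0.01145 kg/m³.
(x−vt)²/(4Dt) = (9.2)²/(4 × 0.088 × 360) = 0.6679; exp(−0.6679) = 0.5128.
C = 0.01145 × 0.5128 = 0.00587 kg/m³.

0.00587 kg/m³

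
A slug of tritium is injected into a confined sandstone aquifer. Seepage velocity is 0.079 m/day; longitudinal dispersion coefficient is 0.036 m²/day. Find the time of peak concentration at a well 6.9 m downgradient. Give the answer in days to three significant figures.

81.8 days

For the 1D instantaneous-source solution, setting ∂C/∂t = 0 at fixed x gives v²t² + 2Dt − x² = 0, so t = (√(D² + v²x²) − D)/v².
√(D² + v²x²) = √(0.036² + 0.079² × 6.9²) = 0.5463; v² = 0.006241.
t = (0.5463 − 0.036)/0.006241 = 81.8 days (vs. the pure-advection estimate x/v = 87.3 d).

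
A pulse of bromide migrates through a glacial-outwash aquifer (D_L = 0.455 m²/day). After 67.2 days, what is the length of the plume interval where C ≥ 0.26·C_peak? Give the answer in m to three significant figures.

The plume is Gaussian with σ = √(2Dt) = √(2 × 0.455 × 67.2) = 7.820 m.
C/C_peak = exp(−Δx²/(2σ²)) = 0.26 ⇒ Δx = σ·√(−2 ln 0.26) = 7.820 × 1.641 = 12.83 m.
Width = 2Δx = 25.7 m.

25.7 m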